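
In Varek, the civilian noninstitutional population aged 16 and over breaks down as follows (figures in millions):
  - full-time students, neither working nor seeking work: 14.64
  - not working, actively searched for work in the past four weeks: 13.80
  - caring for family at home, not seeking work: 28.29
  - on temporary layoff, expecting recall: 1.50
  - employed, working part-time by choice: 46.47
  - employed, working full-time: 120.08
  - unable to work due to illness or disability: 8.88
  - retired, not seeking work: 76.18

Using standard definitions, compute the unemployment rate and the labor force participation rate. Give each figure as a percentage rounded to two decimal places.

Employed = 46.47 + 120.08 = 166.55 million.
Unemployed = 13.80 + 1.50 = 15.30 million (jobless and actively searching, or on temporary layoff).
Labor force = 166.55 + 15.30 = 181.85 million.
Not in labor force = 14.64 + 28.29 + 8.88 + 76.18 = 127.99 million (those not working and not actively searching are outside the labor force).
Civilian working-age population = 181.85 + 127.99 = 309.84 million.
Unemployment rate = 15.30 / 181.85 = 8.41%.
Labor force participation rate = 181.85 / 309.84 = 58.69%.

Unemployment rate ≈ 8.41%; labor force participation rate ≈ 58.69%.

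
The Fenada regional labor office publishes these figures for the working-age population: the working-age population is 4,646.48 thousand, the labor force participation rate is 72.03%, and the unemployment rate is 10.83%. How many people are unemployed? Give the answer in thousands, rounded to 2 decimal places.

About 362.46 thousand are unemployed.

Labor force = 0.7203 × 4,646.48 = 3,346.86 thousand.
Unemployed = 0.1083 × 3,346.86 ≈ 362.46 thousand.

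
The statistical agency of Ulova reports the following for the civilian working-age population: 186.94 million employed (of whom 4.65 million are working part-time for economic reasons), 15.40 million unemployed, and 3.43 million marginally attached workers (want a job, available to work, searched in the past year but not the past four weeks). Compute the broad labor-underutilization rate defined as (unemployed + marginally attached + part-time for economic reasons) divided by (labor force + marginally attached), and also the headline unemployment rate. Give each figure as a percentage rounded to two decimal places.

Labor force = 186.94 + 15.40 = 202.34 million.
Numerator = 15.40 + 3.43 + 4.65 = 23.48 million.
Denominator = 202.34 + 3.43 = 205.77 million.
Broad rate = 23.48 / 205.77 = 11.41%.
Headline unemployment rate = 15.40 / 202.34 = 7.61%.

Broad underutilization rate ≈ 11.41%; headline unemployment rate ≈ 7.61%.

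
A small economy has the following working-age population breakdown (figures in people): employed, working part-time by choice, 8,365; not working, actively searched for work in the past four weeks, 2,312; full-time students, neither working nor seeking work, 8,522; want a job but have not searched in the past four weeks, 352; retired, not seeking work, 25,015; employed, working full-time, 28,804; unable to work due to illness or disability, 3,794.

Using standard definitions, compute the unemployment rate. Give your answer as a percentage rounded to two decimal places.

Unemployment rate ≈ 5.86%.

Employed = 8,365 + 28,804 = 37,169.
Unemployed = 2,312.
Labor force = 37,169 + 2,312 = 39,481.
Unemployment rate = 2,312 / 39,481 = 5.86%.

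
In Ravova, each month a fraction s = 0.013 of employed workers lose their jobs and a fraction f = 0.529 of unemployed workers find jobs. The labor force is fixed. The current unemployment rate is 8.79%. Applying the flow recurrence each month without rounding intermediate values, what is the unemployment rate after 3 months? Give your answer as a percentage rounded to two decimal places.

Unemployment rate after three months ≈ 3.01%.

With a fixed labor force, u_{t+1} = u_t + s·(1−u_t) − f·u_t = u_t·(1−s−f) + s.
Here 1−s−f = 0.458 and s = 0.013.
u_1 = 0.087900 × 0.458 + 0.013 = 0.053258.
u_2 = 0.053258 × 0.458 + 0.013 = 0.037392.
u_3 = 0.037392 × 0.458 + 0.013 = 0.030126.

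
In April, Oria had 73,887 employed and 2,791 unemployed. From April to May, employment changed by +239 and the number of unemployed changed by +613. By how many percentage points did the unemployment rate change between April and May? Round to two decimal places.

The unemployment rate changed by +0.75 percentage points.

April: labor force = 73,887 + 2,791 = 76,678; u = 2,791/76,678 = 3.64%.
May: labor force = 74,126 + 3,404 = 77,530; u = 3,404/77,530 = 4.39%.
Change = 4.39% − 3.64% = +0.75 pp.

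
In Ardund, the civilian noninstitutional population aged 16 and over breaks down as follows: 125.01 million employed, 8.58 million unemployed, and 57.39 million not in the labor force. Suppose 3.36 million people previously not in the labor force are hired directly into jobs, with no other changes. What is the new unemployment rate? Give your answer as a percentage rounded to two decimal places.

New unemployment rate ≈ 6.27%.

Initially, labor force = 125.01 + 8.58 = 133.59 million, so u = 8.58/133.59 = 6.42%.
After the change, employed and labor force both rise by 3.36; unemployed unchanged → E = 128.37, U = 8.58, labor force = 136.95 million.
New unemployment rate = 8.58 / 136.95 = 6.27%.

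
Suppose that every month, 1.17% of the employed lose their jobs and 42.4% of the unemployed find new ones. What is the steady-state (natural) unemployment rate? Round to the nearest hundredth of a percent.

At steady state the flows balance: s·E = f·U, so U/(E+U) = s/(s+f).
u* = 1.17 / (1.17 + 42.4) = 1.17 / 43.57 = 2.69%.

Steady-state unemployment rate ≈ 2.69%.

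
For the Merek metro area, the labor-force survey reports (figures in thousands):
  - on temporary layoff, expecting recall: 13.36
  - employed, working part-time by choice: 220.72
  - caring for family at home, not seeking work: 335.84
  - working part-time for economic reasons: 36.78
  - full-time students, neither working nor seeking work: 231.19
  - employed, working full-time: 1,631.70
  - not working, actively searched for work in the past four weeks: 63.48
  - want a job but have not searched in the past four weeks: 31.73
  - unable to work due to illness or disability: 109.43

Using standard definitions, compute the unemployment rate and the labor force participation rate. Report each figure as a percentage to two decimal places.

Employed = 220.72 + 36.78 + 1,631.70 = 1,889.20 thousand (anyone who worked, including part-time for economic reasons, counts as employed).
Unemployed = 13.36 + 63.48 = 76.84 thousand (jobless and actively searching, or on temporary layoff).
Labor force = 1,889.20 + 76.84 = 1,966.04 thousand.
Not in labor force = 335.84 + 231.19 + 31.73 + 109.43 = 708.19 thousand (those not working and not actively searching are outside the labor force — including those who want a job but have given up searching).
Civilian working-age population = 1,966.04 + 708.19 = 2,674.23 thousand.
Unemployment rate = 76.84 / 1,966.04 = 3.91%.
Labor force participation rate = 1,966.04 / 2,674.23 = 73.52%.

Unemployment rate ≈ 3.91%; labor force participation rate ≈ 73.52%.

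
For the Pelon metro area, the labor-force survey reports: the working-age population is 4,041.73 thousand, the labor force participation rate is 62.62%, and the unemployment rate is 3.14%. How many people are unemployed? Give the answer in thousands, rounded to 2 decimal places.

Labor force = 0.6262 × 4,041.73 = 2,530.93 thousand.
Unemployed = 0.0314 × 2,530.93 ≈ 79.47 thousand.

About 79.47 thousand are unemployed.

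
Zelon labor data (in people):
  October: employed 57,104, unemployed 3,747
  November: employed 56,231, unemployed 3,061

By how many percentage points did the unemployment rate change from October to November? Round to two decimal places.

The unemployment rate changed by −1.00 percentage points.

October: labor force = 57,104 + 3,747 = 60,851; u = 3,747/60,851 = 6.16%.
November: labor force = 56,231 + 3,061 = 59,292; u = 3,061/59,292 = 5.16%.
Change = 5.16% − 6.16% = −1.00 pp.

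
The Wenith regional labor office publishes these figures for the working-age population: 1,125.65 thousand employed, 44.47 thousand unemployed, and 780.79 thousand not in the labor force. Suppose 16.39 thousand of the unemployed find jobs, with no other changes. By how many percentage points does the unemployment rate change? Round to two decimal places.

The unemployment rate changes by −1.40 percentage points.

Initially, labor force = 1,125.65 + 44.47 = 1,170.12 thousand, so u = 44.47/1,170.12 = 3.80%.
After the change, unemployed falls and employed rises by 16.39; labor force unchanged → E = 1,142.04, U = 28.08, labor force = 1,170.12 thousand.
New unemployment rate = 28.08 / 1,170.12 = 2.40%.
Change = 2.40% − 3.80% = −1.40 percentage points.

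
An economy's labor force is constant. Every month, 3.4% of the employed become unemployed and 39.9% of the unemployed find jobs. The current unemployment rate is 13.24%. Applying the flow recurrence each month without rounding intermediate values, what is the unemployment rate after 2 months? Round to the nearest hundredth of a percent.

With a fixed labor force, u_{t+1} = u_t + s·(1−u_t) − f·u_t = u_t·(1−s−f) + s.
Here 1−s−f = 0.567 and s = 0.034.
u_1 = 0.132400 × 0.567 + 0.034 = 0.109071.
u_2 = 0.109071 × 0.567 + 0.034 = 0.095843.

Unemployment rate after two months ≈ 9.58%.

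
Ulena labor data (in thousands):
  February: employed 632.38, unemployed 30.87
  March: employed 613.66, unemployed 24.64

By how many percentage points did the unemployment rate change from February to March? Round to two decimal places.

The unemployment rate changed by −0.79 percentage points.

February: labor force = 632.38 + 30.87 = 663.25; u = 30.87/663.25 = 4.65%.
March: labor force = 613.66 + 24.64 = 638.30; u = 24.64/638.30 = 3.86%.
Change = 3.86% − 4.65% = −0.79 pp.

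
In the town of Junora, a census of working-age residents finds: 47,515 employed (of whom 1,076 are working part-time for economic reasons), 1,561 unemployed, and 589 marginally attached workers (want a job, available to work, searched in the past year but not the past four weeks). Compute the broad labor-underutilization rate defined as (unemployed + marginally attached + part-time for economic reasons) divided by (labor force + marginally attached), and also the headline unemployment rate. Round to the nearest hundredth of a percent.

Labor force = 47,515 + 1,561 = 49,076.
Numerator = 1,561 + 589 + 1,076 = 3,226.
Denominator = 49,076 + 589 = 49,665.
Broad rate = 3,226 / 49,665 = 6.50%.
Headline unemployment rate = 1,561 / 49,076 = 3.18%.

Broad underutilization rate ≈ 6.50%; headline unemployment rate ≈ 3.18%.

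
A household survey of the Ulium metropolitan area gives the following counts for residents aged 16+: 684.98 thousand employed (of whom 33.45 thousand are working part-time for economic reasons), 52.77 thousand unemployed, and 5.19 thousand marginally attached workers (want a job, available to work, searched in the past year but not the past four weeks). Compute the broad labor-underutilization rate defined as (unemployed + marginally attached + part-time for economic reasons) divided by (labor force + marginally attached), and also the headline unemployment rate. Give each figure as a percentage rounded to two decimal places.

Broad underutilization rate ≈ 12.30%; headline unemployment rate ≈ 7.15%.

Labor force = 684.98 + 52.77 = 737.75 thousand.
Numerator = 52.77 + 5.19 + 33.45 = 91.41 thousand.
Denominator = 737.75 + 5.19 = 742.94 thousand.
Broad rate = 91.41 / 742.94 = 12.30%.
Headline unemployment rate = 52.77 / 737.75 = 7.15%.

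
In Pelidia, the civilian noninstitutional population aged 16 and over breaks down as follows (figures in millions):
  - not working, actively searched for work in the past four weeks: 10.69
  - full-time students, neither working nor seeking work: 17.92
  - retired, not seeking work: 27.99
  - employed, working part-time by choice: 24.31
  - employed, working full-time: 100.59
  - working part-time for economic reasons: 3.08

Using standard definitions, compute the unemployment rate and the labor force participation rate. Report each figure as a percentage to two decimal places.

Unemployment rate ≈ 7.71%; labor force participation rate ≈ 75.13%.

Employed = 24.31 + 100.59 + 3.08 = 127.98 million (anyone who worked, including part-time for economic reasons, counts as employed).
Unemployed = 10.69 million.
Labor force = 127.98 + 10.69 = 138.67 million.
Not in labor force = 17.92 + 27.99 = 45.91 million (those not working and not actively searching are outside the labor force).
Civilian working-age population = 138.67 + 45.91 = 184.58 million.
Unemployment rate = 10.69 / 138.67 = 7.71%.
Labor force participation rate = 138.67 / 184.58 = 75.13%.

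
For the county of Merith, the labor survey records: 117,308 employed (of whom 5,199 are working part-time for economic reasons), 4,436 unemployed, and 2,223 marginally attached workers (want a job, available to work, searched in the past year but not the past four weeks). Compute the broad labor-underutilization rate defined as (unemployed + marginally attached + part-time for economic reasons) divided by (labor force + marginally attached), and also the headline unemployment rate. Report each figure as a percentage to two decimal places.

Broad underutilization rate ≈ 9.57%; headline unemployment rate ≈ 3.64%.

Labor force = 117,308 + 4,436 = 121,744.
Numerator = 4,436 + 2,223 + 5,199 = 11,858.
Denominator = 121,744 + 2,223 = 123,967.
Broad rate = 11,858 / 123,967 = 9.57%.
Headline unemployment rate = 4,436 / 121,744 = 3.64%.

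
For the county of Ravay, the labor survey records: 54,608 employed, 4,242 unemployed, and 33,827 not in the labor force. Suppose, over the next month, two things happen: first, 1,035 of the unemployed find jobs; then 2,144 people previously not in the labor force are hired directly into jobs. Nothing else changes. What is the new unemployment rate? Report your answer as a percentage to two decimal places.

Initially, labor force = 54,608 + 4,242 = 58,850, so u = 4,242/58,850 = 7.21%.
After the first change, unemployed falls and employed rises by 1,035; labor force unchanged → E = 55,643, U = 3,207, labor force = 58,850.
After the second change, employed and labor force both rise by 2,144; unemployed unchanged → E = 57,787, U = 3,207, labor force = 60,994.
New unemployment rate = 3,207 / 60,994 = 5.26%.

New unemployment rate ≈ 5.26%.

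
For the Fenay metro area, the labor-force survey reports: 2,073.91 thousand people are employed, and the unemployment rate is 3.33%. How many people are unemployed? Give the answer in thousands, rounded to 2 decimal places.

Let U be the number unemployed. The labor force is E + U, and U/(E+U) = 0.0333.
So U = 0.0333 × 2,073.91 / (1 − 0.0333) = 69.0612 / 0.9667 ≈ 71.44 thousand.

About 71.44 thousand are unemployed.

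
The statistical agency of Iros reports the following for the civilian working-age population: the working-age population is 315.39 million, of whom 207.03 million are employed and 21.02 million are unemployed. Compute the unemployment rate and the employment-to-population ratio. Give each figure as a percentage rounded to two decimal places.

Labor force = employed + unemployed = 207.03 + 21.02 = 228.05 million.
Unemployment rate = 21.02 / 228.05 = 9.22%.
Employment-population ratio = 207.03 / 315.39 = 65.64%.

Unemployment rate ≈ 9.22%; employment-population ratio ≈ 65.64%.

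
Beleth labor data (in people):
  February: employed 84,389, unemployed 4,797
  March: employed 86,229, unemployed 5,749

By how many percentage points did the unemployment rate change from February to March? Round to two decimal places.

The unemployment rate changed by +0.87 percentage points.

February: labor force = 84,389 + 4,797 = 89,186; u = 4,797/89,186 = 5.38%.
March: labor force = 86,229 + 5,749 = 91,978; u = 5,749/91,978 = 6.25%.
Change = 6.25% − 5.38% = +0.87 pp.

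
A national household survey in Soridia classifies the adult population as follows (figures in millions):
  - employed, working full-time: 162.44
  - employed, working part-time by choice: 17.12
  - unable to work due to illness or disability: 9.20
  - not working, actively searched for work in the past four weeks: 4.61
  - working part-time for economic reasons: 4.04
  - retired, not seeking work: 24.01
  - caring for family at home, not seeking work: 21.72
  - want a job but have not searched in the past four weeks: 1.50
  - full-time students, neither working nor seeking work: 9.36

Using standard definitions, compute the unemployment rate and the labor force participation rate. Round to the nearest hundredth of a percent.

Employed = 162.44 + 17.12 + 4.04 = 183.60 million (anyone who worked, including part-time for economic reasons, counts as employed).
Unemployed = 4.61 million.
Labor force = 183.60 + 4.61 = 188.21 million.
Not in labor force = 9.20 + 24.01 + 21.72 + 1.50 + 9.36 = 65.79 million (those not working and not actively searching are outside the labor force — including those who want a job but have given up searching).
Civilian working-age population = 188.21 + 65.79 = 254.00 million.
Unemployment rate = 4.61 / 188.21 = 2.45%.
Labor force participation rate = 188.21 / 254.00 = 74.10%.

Unemployment rate ≈ 2.45%; labor force participation rate ≈ 74.10%.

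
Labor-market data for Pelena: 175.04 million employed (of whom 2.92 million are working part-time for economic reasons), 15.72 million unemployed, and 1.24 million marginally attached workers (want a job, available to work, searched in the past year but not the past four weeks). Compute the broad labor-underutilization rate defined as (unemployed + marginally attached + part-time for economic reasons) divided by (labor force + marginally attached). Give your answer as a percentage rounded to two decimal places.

Broad underutilization rate ≈ 10.35%.

Labor force = 175.04 + 15.72 = 190.76 million.
Numerator = 15.72 + 1.24 + 2.92 = 19.88 million.
Denominator = 190.76 + 1.24 = 192.00 million.
Broad rate = 19.88 / 192.00 = 10.35%.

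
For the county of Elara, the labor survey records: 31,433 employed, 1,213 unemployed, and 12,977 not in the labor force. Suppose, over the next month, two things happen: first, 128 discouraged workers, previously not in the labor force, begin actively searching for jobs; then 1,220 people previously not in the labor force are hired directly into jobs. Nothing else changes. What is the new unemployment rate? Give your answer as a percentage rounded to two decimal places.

New unemployment rate ≈ 3.94%.

Initially, labor force = 31,433 + 1,213 = 32,646, so u = 1,213/32,646 = 3.72%.
After the first change, unemployed and labor force both rise by 128 → E = 31,433, U = 1,341, labor force = 32,774.
After the second change, employed and labor force both rise by 1,220; unemployed unchanged → E = 32,653, U = 1,341, labor force = 33,994.
New unemployment rate = 1,341 / 33,994 = 3.94%.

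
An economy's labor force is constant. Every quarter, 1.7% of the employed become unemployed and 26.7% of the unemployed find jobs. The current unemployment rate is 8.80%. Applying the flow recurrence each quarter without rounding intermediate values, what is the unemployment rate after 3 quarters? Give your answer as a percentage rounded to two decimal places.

Unemployment rate after three quarters ≈ 7.02%.

With a fixed labor force, u_{t+1} = u_t + s·(1−u_t) − f·u_t = u_t·(1−s−f) + s.
Here 1−s−f = 0.716 and s = 0.017.
u_1 = 0.088000 × 0.716 + 0.017 = 0.080008.
u_2 = 0.080008 × 0.716 + 0.017 = 0.074286.
u_3 = 0.074286 × 0.716 + 0.017 = 0.070189.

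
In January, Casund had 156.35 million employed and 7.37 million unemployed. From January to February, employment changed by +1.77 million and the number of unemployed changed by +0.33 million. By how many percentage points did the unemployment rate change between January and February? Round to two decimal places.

January: labor force = 156.35 + 7.37 = 163.72; u = 7.37/163.72 = 4.50%.
February: labor force = 158.12 + 7.70 = 165.82; u = 7.70/165.82 = 4.64%.
Change = 4.64% − 4.50% = +0.14 pp.

The unemployment rate changed by +0.14 percentage points.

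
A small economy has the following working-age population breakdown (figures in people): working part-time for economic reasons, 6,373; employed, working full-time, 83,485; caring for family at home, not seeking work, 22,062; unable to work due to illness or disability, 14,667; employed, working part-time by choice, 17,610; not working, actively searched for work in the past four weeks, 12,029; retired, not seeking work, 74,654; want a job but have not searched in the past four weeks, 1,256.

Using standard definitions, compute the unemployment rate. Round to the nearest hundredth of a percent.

Employed = 6,373 + 83,485 + 17,610 = 107,468 (anyone who worked, including part-time for economic reasons, counts as employed).
Unemployed = 12,029.
Labor force = 107,468 + 12,029 = 119,497.
Unemployment rate = 12,029 / 119,497 = 10.07%.

Unemployment rate ≈ 10.07%.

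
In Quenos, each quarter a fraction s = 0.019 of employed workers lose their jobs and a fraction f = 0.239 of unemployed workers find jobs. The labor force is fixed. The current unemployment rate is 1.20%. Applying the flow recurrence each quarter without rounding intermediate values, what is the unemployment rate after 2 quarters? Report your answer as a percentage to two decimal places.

Unemployment rate after two quarters ≈ 3.97%.

With a fixed labor force, u_{t+1} = u_t + s·(1−u_t) − f·u_t = u_t·(1−s−f) + s.
Here 1−s−f = 0.742 and s = 0.019.
u_1 = 0.012000 × 0.742 + 0.019 = 0.027904.
u_2 = 0.027904 × 0.742 + 0.019 = 0.039705.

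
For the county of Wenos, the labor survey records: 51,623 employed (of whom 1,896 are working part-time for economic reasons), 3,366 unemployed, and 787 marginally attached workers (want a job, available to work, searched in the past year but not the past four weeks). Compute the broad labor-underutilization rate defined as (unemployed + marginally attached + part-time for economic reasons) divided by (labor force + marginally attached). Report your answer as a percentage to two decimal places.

Labor force = 51,623 + 3,366 = 54,989.
Numerator = 3,366 + 787 + 1,896 = 6,049.
Denominator = 54,989 + 787 = 55,776.
Broad rate = 6,049 / 55,776 = 10.85%.

Broad underutilization rate ≈ 10.85%.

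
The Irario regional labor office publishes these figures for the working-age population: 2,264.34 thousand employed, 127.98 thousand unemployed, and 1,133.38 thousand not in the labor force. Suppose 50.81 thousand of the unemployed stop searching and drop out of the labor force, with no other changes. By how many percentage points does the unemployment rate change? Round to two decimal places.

Initially, labor force = 2,264.34 + 127.98 = 2,392.32 thousand, so u = 127.98/2,392.32 = 5.35%.
After the change, unemployed and labor force both fall by 50.81 → E = 2,264.34, U = 77.17, labor force = 2,341.51 thousand.
New unemployment rate = 77.17 / 2,341.51 = 3.30%.
Change = 3.30% − 5.35% = −2.05 percentage points.

The unemployment rate changes by −2.05 percentage points.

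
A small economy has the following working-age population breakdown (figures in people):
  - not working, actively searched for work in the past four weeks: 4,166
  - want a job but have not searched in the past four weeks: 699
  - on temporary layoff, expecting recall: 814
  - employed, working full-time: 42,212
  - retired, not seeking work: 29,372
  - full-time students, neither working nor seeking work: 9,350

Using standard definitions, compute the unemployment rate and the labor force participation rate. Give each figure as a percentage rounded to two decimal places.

Employed = 42,212.
Unemployed = 4,166 + 814 = 4,980 (jobless and actively searching, or on temporary layoff).
Labor force = 42,212 + 4,980 = 47,192.
Not in labor force = 699 + 29,372 + 9,350 = 39,421 (those not working and not actively searching are outside the labor force — including those who want a job but have given up searching).
Civilian working-age population = 47,192 + 39,421 = 86,613.
Unemployment rate = 4,980 / 47,192 = 10.55%.
Labor force participation rate = 47,192 / 86,613 = 54.49%.

Unemployment rate ≈ 10.55%; labor force participation rate ≈ 54.49%.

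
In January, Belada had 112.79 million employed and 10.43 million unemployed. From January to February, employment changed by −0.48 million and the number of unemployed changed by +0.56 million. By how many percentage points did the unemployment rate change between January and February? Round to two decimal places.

January: labor force = 112.79 + 10.43 = 123.22; u = 10.43/123.22 = 8.46%.
February: labor force = 112.31 + 10.99 = 123.30; u = 10.99/123.30 = 8.91%.
Change = 8.91% − 8.46% = +0.45 pp.

The unemployment rate changed by +0.45 percentage points.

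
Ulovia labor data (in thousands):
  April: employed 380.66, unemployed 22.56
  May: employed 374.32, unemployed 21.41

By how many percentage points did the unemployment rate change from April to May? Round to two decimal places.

April: labor force = 380.66 + 22.56 = 403.22; u = 22.56/403.22 = 5.59%.
May: labor force = 374.32 + 21.41 = 395.73; u = 21.41/395.73 = 5.41%.
Change = 5.41% − 5.59% = −0.18 pp.

The unemployment rate changed by −0.18 percentage points.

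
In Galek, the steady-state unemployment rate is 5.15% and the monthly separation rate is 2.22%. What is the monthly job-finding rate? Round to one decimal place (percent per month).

Job-finding rate ≈ 40.9% per month.

From u* = s/(s+f): f = s·(1−u)/u.
f = 2.22 × (1 − 0.0515) / 0.0515 = 2.1057 / 0.0515 ≈ 40.9% per month.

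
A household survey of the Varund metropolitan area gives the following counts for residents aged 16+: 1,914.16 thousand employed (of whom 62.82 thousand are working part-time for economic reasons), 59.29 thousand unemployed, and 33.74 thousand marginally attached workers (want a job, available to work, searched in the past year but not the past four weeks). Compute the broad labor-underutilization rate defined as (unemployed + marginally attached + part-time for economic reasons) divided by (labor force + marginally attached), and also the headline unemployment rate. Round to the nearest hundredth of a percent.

Labor force = 1,914.16 + 59.29 = 1,973.45 thousand.
Numerator = 59.29 + 33.74 + 62.82 = 155.85 thousand.
Denominator = 1,973.45 + 33.74 = 2,007.19 thousand.
Broad rate = 155.85 / 2,007.19 = 7.76%.
Headline unemployment rate = 59.29 / 1,973.45 = 3.00%.

Broad underutilization rate ≈ 7.76%; headline unemployment rate ≈ 3.00%.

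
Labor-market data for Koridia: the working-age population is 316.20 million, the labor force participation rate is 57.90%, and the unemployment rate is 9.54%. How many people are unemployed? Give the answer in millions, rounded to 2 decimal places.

About 17.47 million are unemployed.

Labor force = 0.5790 × 316.20 = 183.08 million.
Unemployed = 0.0954 × 183.08 ≈ 17.47 million.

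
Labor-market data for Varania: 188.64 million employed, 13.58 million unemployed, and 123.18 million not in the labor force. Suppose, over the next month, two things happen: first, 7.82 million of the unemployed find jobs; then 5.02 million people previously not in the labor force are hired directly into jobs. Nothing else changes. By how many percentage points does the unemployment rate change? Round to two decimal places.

The unemployment rate changes by −3.94 percentage points.

Initially, labor force = 188.64 + 13.58 = 202.22 million, so u = 13.58/202.22 = 6.72%.
After the first change, unemployed falls and employed rises by 7.82; labor force unchanged → E = 196.46, U = 5.76, labor force = 202.22 million.
After the second change, employed and labor force both rise by 5.02; unemployed unchanged → E = 201.48, U = 5.76, labor force = 207.24 million.
New unemployment rate = 5.76 / 207.24 = 2.78%.
Change = 2.78% − 6.72% = −3.94 percentage points.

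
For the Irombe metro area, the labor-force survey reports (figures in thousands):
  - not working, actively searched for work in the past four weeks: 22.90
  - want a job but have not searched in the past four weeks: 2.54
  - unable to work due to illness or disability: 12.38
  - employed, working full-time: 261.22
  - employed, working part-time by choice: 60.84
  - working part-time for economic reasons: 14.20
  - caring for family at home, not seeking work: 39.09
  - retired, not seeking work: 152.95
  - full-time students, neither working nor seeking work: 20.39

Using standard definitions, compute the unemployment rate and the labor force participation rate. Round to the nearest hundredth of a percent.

Unemployment rate ≈ 6.38%; labor force participation rate ≈ 61.24%.

Employed = 261.22 + 60.84 + 14.20 = 336.26 thousand (anyone who worked, including part-time for economic reasons, counts as employed).
Unemployed = 22.90 thousand.
Labor force = 336.26 + 22.90 = 359.16 thousand.
Not in labor force = 2.54 + 12.38 + 39.09 + 152.95 + 20.39 = 227.35 thousand (those not working and not actively searching are outside the labor force — including those who want a job but have given up searching).
Civilian working-age population = 359.16 + 227.35 = 586.51 thousand.
Unemployment rate = 22.90 / 359.16 = 6.38%.
Labor force participation rate = 359.16 / 586.51 = 61.24%.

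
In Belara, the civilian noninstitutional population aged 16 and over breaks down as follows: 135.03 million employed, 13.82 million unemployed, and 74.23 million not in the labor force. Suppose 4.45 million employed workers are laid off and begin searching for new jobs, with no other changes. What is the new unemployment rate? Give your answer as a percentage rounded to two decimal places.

New unemployment rate ≈ 12.27%.

Initially, labor force = 135.03 + 13.82 = 148.85 million, so u = 13.82/148.85 = 9.28%.
After the change, employed falls and unemployed rises by 4.45; labor force unchanged → E = 130.58, U = 18.27, labor force = 148.85 million.
New unemployment rate = 18.27 / 148.85 = 12.27%.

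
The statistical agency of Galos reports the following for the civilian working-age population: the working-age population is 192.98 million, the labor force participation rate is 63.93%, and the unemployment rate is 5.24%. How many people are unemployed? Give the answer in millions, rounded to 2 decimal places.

Labor force = 0.6393 × 192.98 = 123.37 million.
Unemployed = 0.0524 × 123.37 ≈ 6.46 million.

About 6.46 million are unemployed.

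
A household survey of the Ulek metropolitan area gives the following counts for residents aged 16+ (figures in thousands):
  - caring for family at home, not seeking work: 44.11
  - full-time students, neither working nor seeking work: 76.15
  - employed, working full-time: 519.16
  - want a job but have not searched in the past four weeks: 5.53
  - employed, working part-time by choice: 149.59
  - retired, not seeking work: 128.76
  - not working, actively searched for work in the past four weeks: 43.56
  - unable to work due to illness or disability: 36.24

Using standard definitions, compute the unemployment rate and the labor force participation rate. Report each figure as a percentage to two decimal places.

Unemployment rate ≈ 6.12%; labor force participation rate ≈ 71.01%.

Employed = 519.16 + 149.59 = 668.75 thousand.
Unemployed = 43.56 thousand.
Labor force = 668.75 + 43.56 = 712.31 thousand.
Not in labor force = 44.11 + 76.15 + 5.53 + 128.76 + 36.24 = 290.79 thousand (those not working and not actively searching are outside the labor force — including those who want a job but have given up searching).
Civilian working-age population = 712.31 + 290.79 = 1,003.10 thousand.
Unemployment rate = 43.56 / 712.31 = 6.12%.
Labor force participation rate = 712.31 / 1,003.10 = 71.01%.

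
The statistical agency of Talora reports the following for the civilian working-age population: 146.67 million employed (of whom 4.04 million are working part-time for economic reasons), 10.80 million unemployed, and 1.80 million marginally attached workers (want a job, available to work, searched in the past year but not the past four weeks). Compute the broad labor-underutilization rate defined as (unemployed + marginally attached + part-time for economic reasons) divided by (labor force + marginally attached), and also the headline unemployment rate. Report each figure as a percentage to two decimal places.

Labor force = 146.67 + 10.80 = 157.47 million.
Numerator = 10.80 + 1.80 + 4.04 = 16.64 million.
Denominator = 157.47 + 1.80 = 159.27 million.
Broad rate = 16.64 / 159.27 = 10.45%.
Headline unemployment rate = 10.80 / 157.47 = 6.86%.

Broad underutilization rate ≈ 10.45%; headline unemployment rate ≈ 6.86%.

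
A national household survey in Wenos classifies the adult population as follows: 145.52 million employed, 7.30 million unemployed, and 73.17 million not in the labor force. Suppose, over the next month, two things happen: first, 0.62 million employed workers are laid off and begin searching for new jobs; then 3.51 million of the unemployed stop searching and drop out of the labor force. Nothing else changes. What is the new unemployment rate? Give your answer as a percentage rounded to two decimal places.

Initially, labor force = 145.52 + 7.30 = 152.82 million, so u = 7.30/152.82 = 4.78%.
After the first change, employed falls and unemployed rises by 0.62; labor force unchanged → E = 144.90, U = 7.92, labor force = 152.82 million.
After the second change, unemployed and labor force both fall by 3.51 → E = 144.90, U = 4.41, labor force = 149.31 million.
New unemployment rate = 4.41 / 149.31 = 2.95%.

New unemployment rate ≈ 2.95%.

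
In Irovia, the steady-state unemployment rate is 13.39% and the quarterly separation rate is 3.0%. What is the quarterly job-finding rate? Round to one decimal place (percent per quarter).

Job-finding rate ≈ 19.4% per quarter.

From u* = s/(s+f): f = s·(1−u)/u.
f = 3.0 × (1 − 0.1339) / 0.1339 = 2.5983 / 0.1339 ≈ 19.4% per quarter.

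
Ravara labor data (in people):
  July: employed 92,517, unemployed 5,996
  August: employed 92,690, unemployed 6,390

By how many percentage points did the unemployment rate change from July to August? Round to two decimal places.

The unemployment rate changed by +0.36 percentage points.

July: labor force = 92,517 + 5,996 = 98,513; u = 5,996/98,513 = 6.09%.
August: labor force = 92,690 + 6,390 = 99,080; u = 6,390/99,080 = 6.45%.
Change = 6.45% − 6.09% = +0.36 pp.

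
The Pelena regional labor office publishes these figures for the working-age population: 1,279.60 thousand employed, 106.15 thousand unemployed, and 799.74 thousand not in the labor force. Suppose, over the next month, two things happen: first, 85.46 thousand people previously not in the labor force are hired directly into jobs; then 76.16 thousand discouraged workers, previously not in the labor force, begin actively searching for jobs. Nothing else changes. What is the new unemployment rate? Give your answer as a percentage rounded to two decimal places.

New unemployment rate ≈ 11.78%.

Initially, labor force = 1,279.60 + 106.15 = 1,385.75 thousand, so u = 106.15/1,385.75 = 7.66%.
After the first change, employed and labor force both rise by 85.46; unemployed unchanged → E = 1,365.06, U = 106.15, labor force = 1,471.21 thousand.
After the second change, unemployed and labor force both rise by 76.16 → E = 1,365.06, U = 182.31, labor force = 1,547.37 thousand.
New unemployment rate = 182.31 / 1,547.37 = 11.78%.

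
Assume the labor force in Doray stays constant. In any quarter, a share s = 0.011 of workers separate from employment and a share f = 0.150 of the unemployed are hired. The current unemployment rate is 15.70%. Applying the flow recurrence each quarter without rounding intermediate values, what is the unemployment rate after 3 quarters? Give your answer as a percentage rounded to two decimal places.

Unemployment rate after three quarters ≈ 12.07%.

With a fixed labor force, u_{t+1} = u_t + s·(1−u_t) − f·u_t = u_t·(1−s−f) + s.
Here 1−s−f = 0.839 and s = 0.011.
u_1 = 0.157000 × 0.839 + 0.011 = 0.142723.
u_2 = 0.142723 × 0.839 + 0.011 = 0.130745.
u_3 = 0.130745 × 0.839 + 0.011 = 0.120695.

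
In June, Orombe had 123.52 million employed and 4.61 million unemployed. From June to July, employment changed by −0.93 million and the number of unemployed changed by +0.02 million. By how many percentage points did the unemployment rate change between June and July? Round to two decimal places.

The unemployment rate changed by +0.04 percentage points.

June: labor force = 123.52 + 4.61 = 128.13; u = 4.61/128.13 = 3.60%.
July: labor force = 122.59 + 4.63 = 127.22; u = 4.63/127.22 = 3.64%.
Change = 3.64% − 3.60% = +0.04 pp.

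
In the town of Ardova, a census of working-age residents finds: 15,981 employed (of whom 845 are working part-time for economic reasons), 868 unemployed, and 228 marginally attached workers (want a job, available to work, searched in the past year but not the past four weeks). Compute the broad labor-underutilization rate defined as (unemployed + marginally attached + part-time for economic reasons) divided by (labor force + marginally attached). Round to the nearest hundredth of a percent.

Labor force = 15,981 + 868 = 16,849.
Numerator = 868 + 228 + 845 = 1,941.
Denominator = 16,849 + 228 = 17,077.
Broad rate = 1,941 / 17,077 = 11.37%.

Broad underutilization rate ≈ 11.37%.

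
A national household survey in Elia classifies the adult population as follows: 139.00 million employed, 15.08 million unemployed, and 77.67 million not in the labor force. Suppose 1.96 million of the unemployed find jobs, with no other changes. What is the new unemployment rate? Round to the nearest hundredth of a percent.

Initially, labor force = 139.00 + 15.08 = 154.08 million, so u = 15.08/154.08 = 9.79%.
After the change, unemployed falls and employed rises by 1.96; labor force unchanged → E = 140.96, U = 13.12, labor force = 154.08 million.
New unemployment rate = 13.12 / 154.08 = 8.52%.

New unemployment rate ≈ 8.52%.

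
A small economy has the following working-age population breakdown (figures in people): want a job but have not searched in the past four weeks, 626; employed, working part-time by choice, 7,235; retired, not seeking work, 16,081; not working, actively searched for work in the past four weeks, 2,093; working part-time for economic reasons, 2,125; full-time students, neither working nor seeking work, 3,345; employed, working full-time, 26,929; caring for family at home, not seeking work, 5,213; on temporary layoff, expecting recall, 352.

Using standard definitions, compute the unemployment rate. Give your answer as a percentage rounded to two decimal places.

Unemployment rate ≈ 6.31%.

Employed = 7,235 + 2,125 + 26,929 = 36,289 (anyone who worked, including part-time for economic reasons, counts as employed).
Unemployed = 2,093 + 352 = 2,445 (jobless and actively searching, or on temporary layoff).
Labor force = 36,289 + 2,445 = 38,734.
Unemployment rate = 2,445 / 38,734 = 6.31%.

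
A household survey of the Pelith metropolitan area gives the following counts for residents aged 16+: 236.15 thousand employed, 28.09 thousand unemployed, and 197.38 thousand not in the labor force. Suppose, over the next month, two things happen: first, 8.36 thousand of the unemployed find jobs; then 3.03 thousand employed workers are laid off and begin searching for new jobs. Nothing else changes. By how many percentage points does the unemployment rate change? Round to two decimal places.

Initially, labor force = 236.15 + 28.09 = 264.24 thousand, so u = 28.09/264.24 = 10.63%.
After the first change, unemployed falls and employed rises by 8.36; labor force unchanged → E = 244.51, U = 19.73, labor force = 264.24 thousand.
After the second change, employed falls and unemployed rises by 3.03; labor force unchanged → E = 241.48, U = 22.76, labor force = 264.24 thousand.
New unemployment rate = 22.76 / 264.24 = 8.61%.
Change = 8.61% − 10.63% = −2.02 percentage points.

The unemployment rate changes by −2.02 percentage points.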